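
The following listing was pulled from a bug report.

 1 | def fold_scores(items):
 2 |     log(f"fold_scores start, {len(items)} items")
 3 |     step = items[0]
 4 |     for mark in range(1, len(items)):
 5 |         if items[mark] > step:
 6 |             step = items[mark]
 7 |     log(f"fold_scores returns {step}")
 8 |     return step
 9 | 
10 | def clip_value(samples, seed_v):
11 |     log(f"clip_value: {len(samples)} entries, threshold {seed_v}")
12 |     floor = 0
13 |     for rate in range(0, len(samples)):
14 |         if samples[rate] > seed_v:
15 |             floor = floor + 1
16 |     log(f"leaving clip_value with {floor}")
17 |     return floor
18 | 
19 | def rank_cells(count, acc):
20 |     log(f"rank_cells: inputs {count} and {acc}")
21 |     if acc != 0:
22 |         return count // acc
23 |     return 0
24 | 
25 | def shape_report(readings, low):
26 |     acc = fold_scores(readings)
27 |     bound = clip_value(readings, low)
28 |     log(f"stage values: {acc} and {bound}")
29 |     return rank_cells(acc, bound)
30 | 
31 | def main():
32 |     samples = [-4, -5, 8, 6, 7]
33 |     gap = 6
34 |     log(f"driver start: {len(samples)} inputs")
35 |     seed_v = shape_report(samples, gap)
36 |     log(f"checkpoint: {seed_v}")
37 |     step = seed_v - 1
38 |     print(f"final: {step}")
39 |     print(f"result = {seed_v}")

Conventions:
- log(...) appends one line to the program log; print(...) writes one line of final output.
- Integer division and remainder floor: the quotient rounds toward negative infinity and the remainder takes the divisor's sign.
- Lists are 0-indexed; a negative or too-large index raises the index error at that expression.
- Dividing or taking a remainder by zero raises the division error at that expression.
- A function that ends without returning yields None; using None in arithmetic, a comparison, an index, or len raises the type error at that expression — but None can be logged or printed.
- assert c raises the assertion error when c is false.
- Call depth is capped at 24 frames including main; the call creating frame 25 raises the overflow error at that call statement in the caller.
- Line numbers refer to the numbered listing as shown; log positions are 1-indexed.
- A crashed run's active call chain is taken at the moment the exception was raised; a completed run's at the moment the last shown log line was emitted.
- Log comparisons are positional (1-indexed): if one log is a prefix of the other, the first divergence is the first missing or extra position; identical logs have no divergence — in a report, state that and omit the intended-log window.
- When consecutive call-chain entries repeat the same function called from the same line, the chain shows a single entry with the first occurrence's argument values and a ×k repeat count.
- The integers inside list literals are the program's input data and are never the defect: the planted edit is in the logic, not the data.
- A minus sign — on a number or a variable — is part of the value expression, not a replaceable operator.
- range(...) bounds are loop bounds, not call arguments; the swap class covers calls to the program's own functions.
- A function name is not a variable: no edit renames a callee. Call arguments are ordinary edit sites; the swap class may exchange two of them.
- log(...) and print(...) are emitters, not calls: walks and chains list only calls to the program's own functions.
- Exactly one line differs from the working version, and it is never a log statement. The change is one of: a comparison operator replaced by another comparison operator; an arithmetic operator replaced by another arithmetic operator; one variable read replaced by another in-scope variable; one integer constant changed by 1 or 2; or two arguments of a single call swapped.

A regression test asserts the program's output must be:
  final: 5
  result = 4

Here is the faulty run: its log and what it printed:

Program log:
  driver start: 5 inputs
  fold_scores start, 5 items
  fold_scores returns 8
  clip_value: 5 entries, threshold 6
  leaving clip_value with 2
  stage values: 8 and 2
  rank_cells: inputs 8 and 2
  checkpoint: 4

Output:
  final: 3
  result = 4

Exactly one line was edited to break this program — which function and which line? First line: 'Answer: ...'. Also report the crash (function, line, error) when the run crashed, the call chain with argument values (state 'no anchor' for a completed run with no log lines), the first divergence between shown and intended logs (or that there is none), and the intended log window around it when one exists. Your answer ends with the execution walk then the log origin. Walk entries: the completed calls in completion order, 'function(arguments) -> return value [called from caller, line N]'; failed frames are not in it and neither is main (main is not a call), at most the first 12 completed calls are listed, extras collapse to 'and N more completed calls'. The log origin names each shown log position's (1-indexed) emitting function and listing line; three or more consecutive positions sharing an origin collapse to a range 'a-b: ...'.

Answer: the defect is in main at line 37.
Key observation: No log line changed; the fault shows up purely in the output.
Call chain: main.
First divergence: none — the logs agree in full.
Execution walk:
  fold_scores([-4, -5, 8, 6, 7]) -> 8  [called from shape_report, line 26]
  clip_value([-4, -5, 8, 6, 7], 6) -> 2  [called from shape_report, line 27]
  rank_cells(8, 2) -> 4  [called from shape_report, line 29]
  shape_report([-4, -5, 8, 6, 7], 6) -> 4  [called from main, line 35]
Log origin:
  1: emitted by main (line 34)
  2: emitted by fold_scores (line 2)
  3: emitted by fold_scores (line 7)
  4: emitted by clip_value (line 11)
  5: emitted by clip_value (line 16)
  6: emitted by shape_report (line 28)
  7: emitted by rank_cells (line 20)
  8: emitted by main (line 36)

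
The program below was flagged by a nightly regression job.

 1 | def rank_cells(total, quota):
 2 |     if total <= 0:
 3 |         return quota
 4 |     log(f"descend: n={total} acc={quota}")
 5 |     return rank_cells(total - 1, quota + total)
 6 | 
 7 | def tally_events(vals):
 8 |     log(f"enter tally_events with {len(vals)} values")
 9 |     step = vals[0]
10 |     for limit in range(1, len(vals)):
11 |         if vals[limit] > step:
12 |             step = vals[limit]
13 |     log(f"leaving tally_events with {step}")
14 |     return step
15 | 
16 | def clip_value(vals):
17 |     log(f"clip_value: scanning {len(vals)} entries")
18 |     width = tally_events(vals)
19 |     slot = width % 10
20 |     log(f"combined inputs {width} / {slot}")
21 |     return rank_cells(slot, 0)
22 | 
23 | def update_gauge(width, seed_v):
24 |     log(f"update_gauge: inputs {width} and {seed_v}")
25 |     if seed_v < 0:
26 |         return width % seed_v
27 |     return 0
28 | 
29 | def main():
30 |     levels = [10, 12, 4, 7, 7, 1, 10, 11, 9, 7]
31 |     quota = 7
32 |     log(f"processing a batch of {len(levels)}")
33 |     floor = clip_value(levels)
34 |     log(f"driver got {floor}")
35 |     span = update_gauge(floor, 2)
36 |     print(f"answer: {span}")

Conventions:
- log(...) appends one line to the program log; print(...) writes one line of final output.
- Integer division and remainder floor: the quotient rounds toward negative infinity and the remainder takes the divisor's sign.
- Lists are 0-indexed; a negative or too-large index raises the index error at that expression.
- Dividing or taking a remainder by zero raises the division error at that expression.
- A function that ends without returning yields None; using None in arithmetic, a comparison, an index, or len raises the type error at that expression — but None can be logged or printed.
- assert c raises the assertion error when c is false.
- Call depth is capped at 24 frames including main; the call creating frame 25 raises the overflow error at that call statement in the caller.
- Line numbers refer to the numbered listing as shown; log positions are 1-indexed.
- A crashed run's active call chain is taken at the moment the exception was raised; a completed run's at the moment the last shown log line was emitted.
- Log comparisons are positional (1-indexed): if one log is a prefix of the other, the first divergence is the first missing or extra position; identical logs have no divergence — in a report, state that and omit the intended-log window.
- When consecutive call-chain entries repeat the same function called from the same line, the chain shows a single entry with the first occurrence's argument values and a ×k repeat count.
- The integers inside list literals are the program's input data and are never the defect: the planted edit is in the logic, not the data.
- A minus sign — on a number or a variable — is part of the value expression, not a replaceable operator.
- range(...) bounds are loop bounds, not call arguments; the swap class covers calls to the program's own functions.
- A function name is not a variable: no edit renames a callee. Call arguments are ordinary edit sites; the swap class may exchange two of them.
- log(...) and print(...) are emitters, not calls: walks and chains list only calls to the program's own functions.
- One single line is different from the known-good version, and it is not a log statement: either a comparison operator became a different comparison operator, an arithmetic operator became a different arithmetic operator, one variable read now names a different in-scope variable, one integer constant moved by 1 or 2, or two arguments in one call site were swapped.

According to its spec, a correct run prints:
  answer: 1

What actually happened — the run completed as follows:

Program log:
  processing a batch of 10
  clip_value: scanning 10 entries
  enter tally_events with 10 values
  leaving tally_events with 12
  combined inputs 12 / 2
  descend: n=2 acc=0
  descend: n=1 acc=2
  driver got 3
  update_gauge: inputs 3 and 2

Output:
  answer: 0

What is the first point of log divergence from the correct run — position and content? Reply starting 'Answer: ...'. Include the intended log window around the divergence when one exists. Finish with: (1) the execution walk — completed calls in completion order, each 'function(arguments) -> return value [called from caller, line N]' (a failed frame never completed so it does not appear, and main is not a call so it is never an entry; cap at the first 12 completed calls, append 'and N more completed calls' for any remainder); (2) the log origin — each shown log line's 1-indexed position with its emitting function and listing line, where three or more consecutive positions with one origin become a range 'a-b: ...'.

Answer: none — the logs agree in full.
Execution walk:
  tally_events([10, 12, 4, 7, 7, 1, 10, 11, 9, 7]) -> 12  [called from clip_value, line 18]
  rank_cells(0, 3) -> 3  [called from rank_cells, line 5]
  rank_cells(1, 2) -> 3  [called from rank_cells, line 5]
  rank_cells(2, 0) -> 3  [called from clip_value, line 21]
  clip_value([10, 12, 4, 7, 7, 1, 10, 11, 9, 7]) -> 3  [called from main, line 33]
  update_gauge(3, 2) -> 0  [called from main, line 35]
Log line origins:
  1: from main, line 32
  2: from clip_value, line 17
  3: from tally_events, line 8
  4: from tally_events, line 13
  5: from clip_value, line 20
  6: from rank_cells, line 4
  7: from rank_cells, line 4
  8: from main, line 34
  9: from update_gauge, line 24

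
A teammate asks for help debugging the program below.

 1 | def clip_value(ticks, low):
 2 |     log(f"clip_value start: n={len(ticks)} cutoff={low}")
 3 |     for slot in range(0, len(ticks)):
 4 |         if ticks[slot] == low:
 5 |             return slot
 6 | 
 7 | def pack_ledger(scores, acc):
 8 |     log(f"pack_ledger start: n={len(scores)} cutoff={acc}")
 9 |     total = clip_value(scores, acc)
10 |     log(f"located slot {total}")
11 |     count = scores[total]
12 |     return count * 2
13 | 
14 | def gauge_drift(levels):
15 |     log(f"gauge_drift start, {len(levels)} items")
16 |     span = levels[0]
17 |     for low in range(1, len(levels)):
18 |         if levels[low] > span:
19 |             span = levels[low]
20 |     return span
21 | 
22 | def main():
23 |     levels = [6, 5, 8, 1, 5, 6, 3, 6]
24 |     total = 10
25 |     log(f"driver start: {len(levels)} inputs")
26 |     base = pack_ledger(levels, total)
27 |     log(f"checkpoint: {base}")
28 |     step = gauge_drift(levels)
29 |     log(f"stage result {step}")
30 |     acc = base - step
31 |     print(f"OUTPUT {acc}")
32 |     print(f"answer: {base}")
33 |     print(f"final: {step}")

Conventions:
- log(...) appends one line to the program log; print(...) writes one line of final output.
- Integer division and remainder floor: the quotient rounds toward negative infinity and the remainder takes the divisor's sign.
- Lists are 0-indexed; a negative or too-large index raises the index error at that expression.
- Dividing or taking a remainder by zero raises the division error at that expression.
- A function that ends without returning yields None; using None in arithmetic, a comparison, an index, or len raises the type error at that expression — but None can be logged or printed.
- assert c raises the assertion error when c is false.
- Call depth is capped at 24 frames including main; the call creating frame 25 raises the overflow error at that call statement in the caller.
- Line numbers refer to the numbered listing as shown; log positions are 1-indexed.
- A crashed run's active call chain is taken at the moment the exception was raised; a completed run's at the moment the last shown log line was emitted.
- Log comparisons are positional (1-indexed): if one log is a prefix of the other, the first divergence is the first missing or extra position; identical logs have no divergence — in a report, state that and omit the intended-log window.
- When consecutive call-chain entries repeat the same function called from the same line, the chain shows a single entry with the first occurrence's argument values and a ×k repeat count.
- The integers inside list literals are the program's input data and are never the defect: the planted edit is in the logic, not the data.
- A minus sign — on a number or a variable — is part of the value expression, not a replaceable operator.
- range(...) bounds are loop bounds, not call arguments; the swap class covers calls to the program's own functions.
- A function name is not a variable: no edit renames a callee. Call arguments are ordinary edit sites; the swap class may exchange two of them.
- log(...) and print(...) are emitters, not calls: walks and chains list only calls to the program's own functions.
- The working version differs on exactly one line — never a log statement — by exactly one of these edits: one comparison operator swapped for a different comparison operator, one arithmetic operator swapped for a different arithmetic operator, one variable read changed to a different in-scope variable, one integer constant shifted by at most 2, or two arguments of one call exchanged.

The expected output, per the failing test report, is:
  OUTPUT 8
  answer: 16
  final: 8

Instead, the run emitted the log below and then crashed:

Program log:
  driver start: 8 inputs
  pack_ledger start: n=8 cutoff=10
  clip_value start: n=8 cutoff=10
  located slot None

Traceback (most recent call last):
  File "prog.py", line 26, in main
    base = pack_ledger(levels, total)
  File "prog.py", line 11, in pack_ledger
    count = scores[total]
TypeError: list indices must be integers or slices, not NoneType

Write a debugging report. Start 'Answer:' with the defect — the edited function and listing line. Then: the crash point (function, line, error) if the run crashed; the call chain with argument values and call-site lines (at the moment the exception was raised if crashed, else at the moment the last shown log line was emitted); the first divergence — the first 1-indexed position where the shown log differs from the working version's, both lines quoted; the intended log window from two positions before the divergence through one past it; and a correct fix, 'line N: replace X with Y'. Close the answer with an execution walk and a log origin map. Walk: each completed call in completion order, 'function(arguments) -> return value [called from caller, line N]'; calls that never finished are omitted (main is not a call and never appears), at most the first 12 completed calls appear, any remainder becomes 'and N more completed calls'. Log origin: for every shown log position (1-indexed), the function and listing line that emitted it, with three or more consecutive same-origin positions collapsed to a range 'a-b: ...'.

Answer: the defect is in main at line 24.
Key observation: Everything matches until log position 2, which reads 'pack_ledger start: n=8 cutoff=10' in place of 'pack_ledger start: n=8 cutoff=8'.
Crash: pack_ledger, line 11, TypeError.
Call chain: main -> pack_ledger([6, 5, 8, 1, 5, 6, 3, 6], 10) (called at line 26).
First divergence: position 2 — shown 'pack_ledger start: n=8 cutoff=10', intended 'pack_ledger start: n=8 cutoff=8'.
Intended log window:
  1: driver start: 8 inputs
  2: pack_ledger start: n=8 cutoff=8
  3: clip_value start: n=8 cutoff=8
Execution walk:
  clip_value([6, 5, 8, 1, 5, 6, 3, 6], 10) -> None  [called from pack_ledger, line 9]
Log line origins:
  1 — main, line 25
  2 — pack_ledger, line 8
  3 — clip_value, line 2
  4 — pack_ledger, line 10
A correct fix: line 24: replace `10` with `8`.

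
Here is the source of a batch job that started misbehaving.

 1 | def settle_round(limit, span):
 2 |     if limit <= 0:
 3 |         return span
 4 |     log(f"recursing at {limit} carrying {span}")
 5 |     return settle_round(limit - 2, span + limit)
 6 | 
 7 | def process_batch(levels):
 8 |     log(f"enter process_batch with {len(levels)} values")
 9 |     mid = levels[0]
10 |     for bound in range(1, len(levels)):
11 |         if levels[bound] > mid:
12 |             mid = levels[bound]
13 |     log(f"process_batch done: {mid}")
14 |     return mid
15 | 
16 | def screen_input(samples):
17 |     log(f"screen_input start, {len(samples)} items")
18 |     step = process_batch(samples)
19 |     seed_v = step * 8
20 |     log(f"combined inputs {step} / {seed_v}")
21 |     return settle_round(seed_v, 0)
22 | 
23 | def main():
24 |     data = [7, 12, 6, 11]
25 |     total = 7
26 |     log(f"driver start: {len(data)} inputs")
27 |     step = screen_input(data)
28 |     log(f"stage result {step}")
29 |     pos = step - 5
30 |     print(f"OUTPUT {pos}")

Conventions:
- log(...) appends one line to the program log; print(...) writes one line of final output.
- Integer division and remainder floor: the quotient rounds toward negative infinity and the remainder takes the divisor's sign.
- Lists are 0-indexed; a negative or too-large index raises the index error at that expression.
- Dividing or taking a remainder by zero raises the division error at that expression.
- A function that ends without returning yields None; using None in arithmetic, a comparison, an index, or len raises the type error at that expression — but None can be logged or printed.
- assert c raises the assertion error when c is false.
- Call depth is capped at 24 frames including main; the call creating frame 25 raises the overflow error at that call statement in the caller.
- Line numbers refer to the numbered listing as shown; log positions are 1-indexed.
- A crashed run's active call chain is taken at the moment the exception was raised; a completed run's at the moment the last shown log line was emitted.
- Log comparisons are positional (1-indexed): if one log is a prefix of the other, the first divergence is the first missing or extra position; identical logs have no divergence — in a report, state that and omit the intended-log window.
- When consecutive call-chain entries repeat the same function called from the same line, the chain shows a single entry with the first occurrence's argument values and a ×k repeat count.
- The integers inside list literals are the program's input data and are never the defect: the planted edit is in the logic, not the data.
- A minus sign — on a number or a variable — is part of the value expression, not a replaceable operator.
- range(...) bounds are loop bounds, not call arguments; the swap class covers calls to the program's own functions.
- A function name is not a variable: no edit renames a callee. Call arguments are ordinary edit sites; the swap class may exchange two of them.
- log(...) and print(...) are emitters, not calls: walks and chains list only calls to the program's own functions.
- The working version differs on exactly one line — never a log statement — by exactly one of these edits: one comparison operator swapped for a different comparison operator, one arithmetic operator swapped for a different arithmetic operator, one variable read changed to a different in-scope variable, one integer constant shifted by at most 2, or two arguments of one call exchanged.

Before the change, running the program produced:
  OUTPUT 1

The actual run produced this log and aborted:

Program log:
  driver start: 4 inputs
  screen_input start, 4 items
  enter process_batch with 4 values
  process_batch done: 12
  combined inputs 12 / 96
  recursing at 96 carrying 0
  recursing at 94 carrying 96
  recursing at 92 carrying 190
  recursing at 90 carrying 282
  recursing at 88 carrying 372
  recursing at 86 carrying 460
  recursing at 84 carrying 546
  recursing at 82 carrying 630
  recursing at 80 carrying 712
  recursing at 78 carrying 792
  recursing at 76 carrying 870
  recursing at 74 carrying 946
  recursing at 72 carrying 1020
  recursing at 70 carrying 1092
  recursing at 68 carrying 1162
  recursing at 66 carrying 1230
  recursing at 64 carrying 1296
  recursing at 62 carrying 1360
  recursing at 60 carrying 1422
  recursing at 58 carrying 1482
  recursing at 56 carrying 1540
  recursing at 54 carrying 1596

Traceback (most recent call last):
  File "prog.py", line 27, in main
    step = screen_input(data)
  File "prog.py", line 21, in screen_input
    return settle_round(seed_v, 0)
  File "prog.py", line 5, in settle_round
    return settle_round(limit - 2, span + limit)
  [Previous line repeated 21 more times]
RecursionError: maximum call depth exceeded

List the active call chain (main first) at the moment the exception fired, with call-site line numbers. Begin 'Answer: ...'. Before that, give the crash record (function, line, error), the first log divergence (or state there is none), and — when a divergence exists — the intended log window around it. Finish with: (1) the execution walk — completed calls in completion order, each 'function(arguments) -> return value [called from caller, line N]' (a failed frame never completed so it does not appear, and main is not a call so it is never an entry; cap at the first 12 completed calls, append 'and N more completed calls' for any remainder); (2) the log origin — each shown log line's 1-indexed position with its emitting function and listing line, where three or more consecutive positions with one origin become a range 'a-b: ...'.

Answer: main -> screen_input (called at line 27) -> settle_round (called at line 21) -> settle_round (called at line 5) ×21.
Key observation: The log first diverges at position 5: the faulty run prints 'combined inputs 12 / 96' where the working version prints 'combined inputs 12 / 4'.
Crash: settle_round, line 5, RecursionError.
First divergence: position 5 — the shown line 'combined inputs 12 / 96' should read 'combined inputs 12 / 4'.
Intended log window:
  3: enter process_batch with 4 values
  4: process_batch done: 12
  5: combined inputs 12 / 4
  6: recursing at 4 carrying 0
Execution walk:
  process_batch([7, 12, 6, 11]) -> 12  [called from screen_input, line 18]
Log origin:
  1: from main, line 26
  2: from screen_input, line 17
  3: from process_batch, line 8
  4: from process_batch, line 13
  5: from screen_input, line 20
  6-27: from settle_round, line 4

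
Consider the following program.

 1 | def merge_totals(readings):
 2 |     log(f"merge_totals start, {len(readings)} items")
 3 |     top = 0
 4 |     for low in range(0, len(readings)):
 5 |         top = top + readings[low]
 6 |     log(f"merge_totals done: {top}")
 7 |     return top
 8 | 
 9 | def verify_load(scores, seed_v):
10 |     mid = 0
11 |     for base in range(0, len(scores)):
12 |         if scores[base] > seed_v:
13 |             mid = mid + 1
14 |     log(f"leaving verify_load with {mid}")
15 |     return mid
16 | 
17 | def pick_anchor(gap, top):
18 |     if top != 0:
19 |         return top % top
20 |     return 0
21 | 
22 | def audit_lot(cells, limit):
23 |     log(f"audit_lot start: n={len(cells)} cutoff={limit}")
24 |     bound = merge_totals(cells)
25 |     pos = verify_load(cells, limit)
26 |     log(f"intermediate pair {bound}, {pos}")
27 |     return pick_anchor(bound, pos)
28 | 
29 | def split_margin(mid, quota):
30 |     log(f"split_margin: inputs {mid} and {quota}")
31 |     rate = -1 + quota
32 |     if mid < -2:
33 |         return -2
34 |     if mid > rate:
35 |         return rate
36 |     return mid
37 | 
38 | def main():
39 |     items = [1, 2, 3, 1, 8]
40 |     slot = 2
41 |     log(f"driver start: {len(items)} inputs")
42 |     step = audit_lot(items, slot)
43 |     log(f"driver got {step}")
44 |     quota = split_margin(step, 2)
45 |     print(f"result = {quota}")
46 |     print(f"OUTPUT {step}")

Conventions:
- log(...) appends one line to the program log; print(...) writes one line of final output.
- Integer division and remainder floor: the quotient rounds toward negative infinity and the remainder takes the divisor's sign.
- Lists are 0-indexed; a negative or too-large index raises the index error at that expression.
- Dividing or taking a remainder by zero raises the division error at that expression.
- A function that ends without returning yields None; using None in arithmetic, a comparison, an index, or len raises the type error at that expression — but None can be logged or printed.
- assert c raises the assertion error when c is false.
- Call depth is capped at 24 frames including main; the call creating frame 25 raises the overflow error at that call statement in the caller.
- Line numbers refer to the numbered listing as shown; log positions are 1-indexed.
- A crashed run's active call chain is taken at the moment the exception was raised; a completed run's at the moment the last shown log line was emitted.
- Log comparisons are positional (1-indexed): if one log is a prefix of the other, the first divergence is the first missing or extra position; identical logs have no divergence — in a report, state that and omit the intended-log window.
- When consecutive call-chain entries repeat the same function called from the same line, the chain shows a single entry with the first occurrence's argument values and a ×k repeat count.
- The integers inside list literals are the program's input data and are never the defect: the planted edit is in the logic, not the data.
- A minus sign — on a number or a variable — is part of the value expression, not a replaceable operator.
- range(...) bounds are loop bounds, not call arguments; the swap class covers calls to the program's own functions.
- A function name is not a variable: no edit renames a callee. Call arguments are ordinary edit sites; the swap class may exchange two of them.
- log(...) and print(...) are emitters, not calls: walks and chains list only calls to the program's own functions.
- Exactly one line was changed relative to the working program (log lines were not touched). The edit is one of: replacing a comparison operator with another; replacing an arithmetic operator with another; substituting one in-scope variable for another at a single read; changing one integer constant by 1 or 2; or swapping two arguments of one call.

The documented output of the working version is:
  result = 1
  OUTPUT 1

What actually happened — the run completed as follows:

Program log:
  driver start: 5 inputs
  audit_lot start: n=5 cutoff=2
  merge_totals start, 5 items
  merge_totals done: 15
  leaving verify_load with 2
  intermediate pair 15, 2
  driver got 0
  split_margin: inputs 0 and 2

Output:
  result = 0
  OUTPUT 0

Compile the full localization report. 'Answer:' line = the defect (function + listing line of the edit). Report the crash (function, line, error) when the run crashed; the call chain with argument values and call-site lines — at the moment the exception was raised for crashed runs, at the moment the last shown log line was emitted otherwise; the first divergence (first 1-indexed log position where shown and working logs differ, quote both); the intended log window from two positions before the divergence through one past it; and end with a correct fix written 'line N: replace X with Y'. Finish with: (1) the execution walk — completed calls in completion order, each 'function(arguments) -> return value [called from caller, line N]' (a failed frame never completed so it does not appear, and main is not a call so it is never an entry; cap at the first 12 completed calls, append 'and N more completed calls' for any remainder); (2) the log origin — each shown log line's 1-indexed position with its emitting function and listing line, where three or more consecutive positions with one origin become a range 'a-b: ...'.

Answer: the defect is in pick_anchor at line 19.
Core observation: The earliest visible damage is log position 7 — 'driver got 0' rather than the intended 'driver got 1'.
Call chain: main -> split_margin(0, 2) (called at line 44).
First divergence: position 7 — the shown line 'driver got 0' should read 'driver got 1'.
Intended log window:
  5: leaving verify_load with 2
  6: intermediate pair 15, 2
  7: driver got 1
  8: split_margin: inputs 1 and 2
Execution walk:
  merge_totals([1, 2, 3, 1, 8]) -> 15  [called from audit_lot, line 24]
  verify_load([1, 2, 3, 1, 8], 2) -> 2  [called from audit_lot, line 25]
  pick_anchor(15, 2) -> 0  [called from audit_lot, line 27]
  audit_lot([1, 2, 3, 1, 8], 2) -> 0  [called from main, line 42]
  split_margin(0, 2) -> 0  [called from main, line 44]
Origin of each log line:
  1 — main, line 41
  2 — audit_lot, line 23
  3 — merge_totals, line 2
  4 — merge_totals, line 6
  5 — verify_load, line 14
  6 — audit_lot, line 26
  7 — main, line 43
  8 — split_margin, line 30
A correct fix: line 19: replace `top % top` with `gap % top`.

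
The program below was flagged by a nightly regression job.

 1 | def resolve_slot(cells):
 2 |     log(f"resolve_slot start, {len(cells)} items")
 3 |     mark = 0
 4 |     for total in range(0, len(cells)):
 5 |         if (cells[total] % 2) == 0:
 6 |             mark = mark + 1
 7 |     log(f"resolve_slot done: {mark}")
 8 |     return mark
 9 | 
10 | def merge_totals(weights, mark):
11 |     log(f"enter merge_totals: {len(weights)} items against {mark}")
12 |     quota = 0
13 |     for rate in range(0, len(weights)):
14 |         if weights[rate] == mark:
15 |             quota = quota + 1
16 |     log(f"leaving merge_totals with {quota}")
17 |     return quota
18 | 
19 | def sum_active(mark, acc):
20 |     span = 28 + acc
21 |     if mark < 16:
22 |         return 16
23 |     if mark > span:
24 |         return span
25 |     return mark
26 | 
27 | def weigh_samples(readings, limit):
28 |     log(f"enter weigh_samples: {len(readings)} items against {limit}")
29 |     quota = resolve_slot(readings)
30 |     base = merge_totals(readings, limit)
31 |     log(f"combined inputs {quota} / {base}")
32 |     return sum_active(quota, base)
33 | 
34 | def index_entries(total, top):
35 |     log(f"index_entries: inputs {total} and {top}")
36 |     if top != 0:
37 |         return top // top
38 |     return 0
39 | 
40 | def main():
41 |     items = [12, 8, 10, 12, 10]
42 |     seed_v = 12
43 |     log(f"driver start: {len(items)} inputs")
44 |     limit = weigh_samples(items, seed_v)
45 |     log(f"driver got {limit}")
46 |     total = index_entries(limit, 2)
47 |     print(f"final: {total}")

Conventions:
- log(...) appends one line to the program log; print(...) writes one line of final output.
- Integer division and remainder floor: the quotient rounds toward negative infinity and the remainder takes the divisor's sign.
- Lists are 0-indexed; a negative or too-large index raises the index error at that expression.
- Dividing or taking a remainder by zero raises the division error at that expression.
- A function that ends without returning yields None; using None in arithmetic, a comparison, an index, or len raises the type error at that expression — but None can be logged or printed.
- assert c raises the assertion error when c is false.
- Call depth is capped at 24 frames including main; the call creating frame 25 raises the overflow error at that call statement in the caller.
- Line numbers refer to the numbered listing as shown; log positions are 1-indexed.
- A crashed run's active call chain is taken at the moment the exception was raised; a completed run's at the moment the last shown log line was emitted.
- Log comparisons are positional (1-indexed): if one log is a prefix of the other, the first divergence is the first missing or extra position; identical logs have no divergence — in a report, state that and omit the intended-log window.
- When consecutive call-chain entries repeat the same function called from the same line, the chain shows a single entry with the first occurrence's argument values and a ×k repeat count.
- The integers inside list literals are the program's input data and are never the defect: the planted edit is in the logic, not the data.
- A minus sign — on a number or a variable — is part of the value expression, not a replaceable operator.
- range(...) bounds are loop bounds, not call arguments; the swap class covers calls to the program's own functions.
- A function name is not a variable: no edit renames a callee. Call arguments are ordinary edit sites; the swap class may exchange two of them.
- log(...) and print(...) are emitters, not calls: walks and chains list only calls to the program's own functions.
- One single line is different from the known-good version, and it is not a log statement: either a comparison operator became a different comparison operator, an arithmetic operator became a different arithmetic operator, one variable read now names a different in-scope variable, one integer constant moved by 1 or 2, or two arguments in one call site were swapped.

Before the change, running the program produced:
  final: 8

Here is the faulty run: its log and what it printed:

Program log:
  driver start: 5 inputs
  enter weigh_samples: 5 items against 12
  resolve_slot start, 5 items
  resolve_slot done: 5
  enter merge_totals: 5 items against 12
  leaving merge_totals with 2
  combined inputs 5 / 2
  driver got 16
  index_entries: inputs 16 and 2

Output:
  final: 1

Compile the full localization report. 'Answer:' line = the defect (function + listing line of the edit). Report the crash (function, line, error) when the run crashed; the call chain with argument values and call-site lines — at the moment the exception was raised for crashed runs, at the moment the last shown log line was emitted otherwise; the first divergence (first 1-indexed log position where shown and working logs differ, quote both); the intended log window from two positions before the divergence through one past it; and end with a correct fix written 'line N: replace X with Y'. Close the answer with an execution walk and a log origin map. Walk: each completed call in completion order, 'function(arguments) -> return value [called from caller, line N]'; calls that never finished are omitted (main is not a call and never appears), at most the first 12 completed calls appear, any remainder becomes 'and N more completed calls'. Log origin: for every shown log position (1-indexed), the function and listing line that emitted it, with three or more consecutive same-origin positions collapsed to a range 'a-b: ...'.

Answer: the defect is in index_entries at line 37.
Core observation: No log line changed; the fault shows up purely in the output.
Call chain: main -> index_entries(16, 2) (called at line 46).
First divergence: none (the log streams are identical).
Execution walk:
  resolve_slot([12, 8, 10, 12, 10]) -> 5  [called from weigh_samples, line 29]
  merge_totals([12, 8, 10, 12, 10], 12) -> 2  [called from weigh_samples, line 30]
  sum_active(5, 2) -> 16  [called from weigh_samples, line 32]
  weigh_samples([12, 8, 10, 12, 10], 12) -> 16  [called from main, line 44]
  index_entries(16, 2) -> 1  [called from main, line 46]
Origin of each log line:
  1: from main, line 43
  2: from weigh_samples, line 28
  3: from resolve_slot, line 2
  4: from resolve_slot, line 7
  5: from merge_totals, line 11
  6: from merge_totals, line 16
  7: from weigh_samples, line 31
  8: from main, line 45
  9: from index_entries, line 35
A correct fix: line 37: replace `top // top` with `total // top`.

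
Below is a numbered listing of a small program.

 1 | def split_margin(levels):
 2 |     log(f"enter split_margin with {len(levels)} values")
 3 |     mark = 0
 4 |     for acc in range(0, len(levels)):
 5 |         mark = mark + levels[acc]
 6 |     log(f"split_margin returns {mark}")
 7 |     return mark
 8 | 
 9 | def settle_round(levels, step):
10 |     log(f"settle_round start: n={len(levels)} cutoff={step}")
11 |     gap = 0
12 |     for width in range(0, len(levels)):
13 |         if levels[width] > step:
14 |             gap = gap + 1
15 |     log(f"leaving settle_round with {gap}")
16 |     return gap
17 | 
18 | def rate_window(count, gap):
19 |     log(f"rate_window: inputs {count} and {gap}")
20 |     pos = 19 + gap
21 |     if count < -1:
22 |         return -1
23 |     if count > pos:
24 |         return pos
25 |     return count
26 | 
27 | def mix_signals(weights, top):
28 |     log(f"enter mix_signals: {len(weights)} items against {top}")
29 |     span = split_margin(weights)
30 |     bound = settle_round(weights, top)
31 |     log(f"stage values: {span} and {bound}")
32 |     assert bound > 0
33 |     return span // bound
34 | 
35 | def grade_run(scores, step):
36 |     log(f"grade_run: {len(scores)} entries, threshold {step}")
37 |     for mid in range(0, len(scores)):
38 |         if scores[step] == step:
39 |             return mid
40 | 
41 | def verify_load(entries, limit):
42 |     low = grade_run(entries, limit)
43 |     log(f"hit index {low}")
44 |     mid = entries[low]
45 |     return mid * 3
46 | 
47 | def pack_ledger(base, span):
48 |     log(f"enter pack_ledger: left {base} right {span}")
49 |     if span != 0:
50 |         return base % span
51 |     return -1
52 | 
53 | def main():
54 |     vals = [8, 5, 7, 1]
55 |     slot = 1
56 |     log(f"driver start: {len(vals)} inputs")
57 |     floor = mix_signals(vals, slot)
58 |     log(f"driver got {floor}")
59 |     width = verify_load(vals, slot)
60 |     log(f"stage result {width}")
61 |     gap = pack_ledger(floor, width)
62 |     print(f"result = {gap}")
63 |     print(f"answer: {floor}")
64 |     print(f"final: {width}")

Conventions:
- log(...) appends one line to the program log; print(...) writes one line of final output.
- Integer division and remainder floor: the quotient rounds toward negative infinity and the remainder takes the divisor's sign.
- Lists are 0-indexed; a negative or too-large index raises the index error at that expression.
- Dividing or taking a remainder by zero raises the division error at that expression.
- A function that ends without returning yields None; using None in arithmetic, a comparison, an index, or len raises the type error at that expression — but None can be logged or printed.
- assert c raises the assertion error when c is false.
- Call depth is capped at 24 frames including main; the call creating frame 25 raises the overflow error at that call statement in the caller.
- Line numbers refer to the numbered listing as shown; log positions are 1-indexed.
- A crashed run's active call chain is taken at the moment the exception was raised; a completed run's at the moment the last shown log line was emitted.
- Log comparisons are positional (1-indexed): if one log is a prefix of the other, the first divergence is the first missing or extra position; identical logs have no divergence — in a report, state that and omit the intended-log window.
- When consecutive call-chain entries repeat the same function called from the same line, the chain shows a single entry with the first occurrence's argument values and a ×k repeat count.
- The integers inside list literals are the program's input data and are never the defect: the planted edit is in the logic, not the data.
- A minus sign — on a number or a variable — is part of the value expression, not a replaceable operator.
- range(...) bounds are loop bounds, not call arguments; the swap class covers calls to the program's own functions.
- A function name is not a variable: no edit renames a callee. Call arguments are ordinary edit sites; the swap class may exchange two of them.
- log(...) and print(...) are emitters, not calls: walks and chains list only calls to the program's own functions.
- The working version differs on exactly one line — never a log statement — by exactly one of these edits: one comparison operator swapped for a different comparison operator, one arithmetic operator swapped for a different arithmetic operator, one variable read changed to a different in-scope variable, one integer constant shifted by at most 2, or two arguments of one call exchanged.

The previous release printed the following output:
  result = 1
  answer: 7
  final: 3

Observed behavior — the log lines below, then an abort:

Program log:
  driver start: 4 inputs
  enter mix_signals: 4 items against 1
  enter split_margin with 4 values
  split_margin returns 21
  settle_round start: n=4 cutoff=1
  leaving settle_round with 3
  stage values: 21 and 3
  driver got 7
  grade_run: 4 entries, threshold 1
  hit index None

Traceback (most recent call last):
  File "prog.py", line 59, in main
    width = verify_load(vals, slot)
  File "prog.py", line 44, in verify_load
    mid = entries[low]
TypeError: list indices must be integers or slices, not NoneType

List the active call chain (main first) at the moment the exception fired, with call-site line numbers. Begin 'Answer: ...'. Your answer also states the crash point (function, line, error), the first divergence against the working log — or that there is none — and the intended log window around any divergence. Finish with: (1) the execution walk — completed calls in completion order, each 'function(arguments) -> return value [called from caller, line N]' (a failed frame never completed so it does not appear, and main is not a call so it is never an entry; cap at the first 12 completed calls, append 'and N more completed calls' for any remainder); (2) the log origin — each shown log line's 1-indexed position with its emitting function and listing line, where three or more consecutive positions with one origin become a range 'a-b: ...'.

Answer: main -> verify_load (called at line 59).
The tell: Everything matches until log position 10, which reads 'hit index None' in place of 'hit index 3'.
Crash: verify_load, line 44, TypeError.
First divergence: position 10 — the shown line 'hit index None' should read 'hit index 3'.
Intended log window:
  8: driver got 7
  9: grade_run: 4 entries, threshold 1
  10: hit index 3
  11: stage result 3
Execution walk:
  split_margin([8, 5, 7, 1]) -> 21  [called from mix_signals, line 29]
  settle_round([8, 5, 7, 1], 1) -> 3  [called from mix_signals, line 30]
  mix_signals([8, 5, 7, 1], 1) -> 7  [called from main, line 57]
  grade_run([8, 5, 7, 1], 1) -> None  [called from verify_load, line 42]
Origin of each log line:
  1 — main, line 56
  2 — mix_signals, line 28
  3 — split_margin, line 2
  4 — split_margin, line 6
  5 — settle_round, line 10
  6 — settle_round, line 15
  7 — mix_signals, line 31
  8 — main, line 58
  9 — grade_run, line 36
  10 — verify_load, line 43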